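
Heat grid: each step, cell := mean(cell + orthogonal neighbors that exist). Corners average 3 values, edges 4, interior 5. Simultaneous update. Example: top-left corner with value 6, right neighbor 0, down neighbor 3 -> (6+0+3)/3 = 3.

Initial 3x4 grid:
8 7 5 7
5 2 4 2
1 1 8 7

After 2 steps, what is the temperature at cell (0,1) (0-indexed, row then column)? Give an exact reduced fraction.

Step 1: cell (0,1) = 11/2
Step 2: cell (0,1) = 1303/240
Full grid after step 2:
  97/18 1303/240 1207/240 185/36
  21/5 41/10 19/4 293/60
  28/9 53/15 67/15 47/9

Answer: 1303/240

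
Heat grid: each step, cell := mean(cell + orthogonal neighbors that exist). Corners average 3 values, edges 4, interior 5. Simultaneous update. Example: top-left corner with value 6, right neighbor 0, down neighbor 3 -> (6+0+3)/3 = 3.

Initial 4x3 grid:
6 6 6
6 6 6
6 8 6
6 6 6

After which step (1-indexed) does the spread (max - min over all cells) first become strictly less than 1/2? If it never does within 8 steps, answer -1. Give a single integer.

Step 1: max=13/2, min=6, spread=1/2
Step 2: max=323/50, min=6, spread=23/50
  -> spread < 1/2 first at step 2
Step 3: max=15211/2400, min=1213/200, spread=131/480
Step 4: max=136151/21600, min=21991/3600, spread=841/4320
Step 5: max=54382051/8640000, min=4413373/720000, spread=56863/345600
Step 6: max=488094341/77760000, min=39869543/6480000, spread=386393/3110400
Step 7: max=195017723131/31104000000, min=15972358813/2592000000, spread=26795339/248832000
Step 8: max=11681255714129/1866240000000, min=960206149667/155520000000, spread=254051069/2985984000

Answer: 2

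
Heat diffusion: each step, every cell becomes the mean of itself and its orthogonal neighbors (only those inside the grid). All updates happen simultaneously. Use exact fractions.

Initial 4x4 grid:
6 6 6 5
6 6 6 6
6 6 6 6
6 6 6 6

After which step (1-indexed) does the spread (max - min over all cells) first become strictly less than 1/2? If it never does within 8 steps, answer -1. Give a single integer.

Step 1: max=6, min=17/3, spread=1/3
  -> spread < 1/2 first at step 1
Step 2: max=6, min=103/18, spread=5/18
Step 3: max=6, min=1255/216, spread=41/216
Step 4: max=6, min=37837/6480, spread=1043/6480
Step 5: max=6, min=1140847/194400, spread=25553/194400
Step 6: max=107921/18000, min=34320541/5832000, spread=645863/5832000
Step 7: max=719029/120000, min=1032118309/174960000, spread=16225973/174960000
Step 8: max=323299/54000, min=31015322017/5248800000, spread=409340783/5248800000

Answer: 1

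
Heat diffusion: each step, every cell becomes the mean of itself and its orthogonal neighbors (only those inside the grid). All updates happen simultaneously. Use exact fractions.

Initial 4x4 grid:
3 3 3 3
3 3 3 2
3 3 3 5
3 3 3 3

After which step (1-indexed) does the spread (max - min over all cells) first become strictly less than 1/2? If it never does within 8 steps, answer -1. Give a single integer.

Answer: 3

Derivation:
Step 1: max=11/3, min=8/3, spread=1
Step 2: max=407/120, min=43/15, spread=21/40
Step 3: max=3587/1080, min=3179/1080, spread=17/45
  -> spread < 1/2 first at step 3
Step 4: max=104561/32400, min=20051/6750, spread=41581/162000
Step 5: max=3116639/972000, min=161239/54000, spread=214337/972000
Step 6: max=92417387/29160000, min=323281/108000, spread=5131517/29160000
Step 7: max=2757144527/874800000, min=7297757/2430000, spread=129952007/874800000
Step 8: max=82222897511/26244000000, min=4386233873/1458000000, spread=3270687797/26244000000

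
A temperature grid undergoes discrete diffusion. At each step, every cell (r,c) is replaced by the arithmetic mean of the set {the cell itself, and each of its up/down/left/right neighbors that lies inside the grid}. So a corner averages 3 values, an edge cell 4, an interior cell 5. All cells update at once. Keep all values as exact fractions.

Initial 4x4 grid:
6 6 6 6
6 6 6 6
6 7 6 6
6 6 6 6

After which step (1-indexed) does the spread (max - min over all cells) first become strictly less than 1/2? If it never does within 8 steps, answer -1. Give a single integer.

Answer: 1

Derivation:
Step 1: max=25/4, min=6, spread=1/4
  -> spread < 1/2 first at step 1
Step 2: max=311/50, min=6, spread=11/50
Step 3: max=14767/2400, min=6, spread=367/2400
Step 4: max=66371/10800, min=3613/600, spread=1337/10800
Step 5: max=1985669/324000, min=108469/18000, spread=33227/324000
Step 6: max=59534327/9720000, min=652049/108000, spread=849917/9720000
Step 7: max=1783314347/291600000, min=9788533/1620000, spread=21378407/291600000
Step 8: max=53454462371/8748000000, min=2939688343/486000000, spread=540072197/8748000000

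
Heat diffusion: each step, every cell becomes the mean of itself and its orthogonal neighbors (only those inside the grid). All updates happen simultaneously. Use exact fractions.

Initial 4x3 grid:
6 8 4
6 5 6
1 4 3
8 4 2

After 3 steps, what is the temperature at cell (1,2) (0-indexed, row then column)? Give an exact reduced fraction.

Answer: 11329/2400

Derivation:
Step 1: cell (1,2) = 9/2
Step 2: cell (1,2) = 401/80
Step 3: cell (1,2) = 11329/2400
Full grid after step 3:
  1541/270 78839/14400 989/180
  36187/7200 30871/6000 11329/2400
  33557/7200 1571/375 3373/800
  9059/2160 29747/7200 2693/720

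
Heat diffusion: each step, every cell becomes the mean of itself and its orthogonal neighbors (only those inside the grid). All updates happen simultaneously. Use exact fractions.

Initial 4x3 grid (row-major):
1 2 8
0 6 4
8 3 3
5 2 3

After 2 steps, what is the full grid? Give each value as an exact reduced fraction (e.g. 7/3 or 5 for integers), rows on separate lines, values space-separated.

Answer: 3 155/48 85/18
47/16 413/100 97/24
343/80 179/50 467/120
49/12 919/240 55/18

Derivation:
After step 1:
  1 17/4 14/3
  15/4 3 21/4
  4 22/5 13/4
  5 13/4 8/3
After step 2:
  3 155/48 85/18
  47/16 413/100 97/24
  343/80 179/50 467/120
  49/12 919/240 55/18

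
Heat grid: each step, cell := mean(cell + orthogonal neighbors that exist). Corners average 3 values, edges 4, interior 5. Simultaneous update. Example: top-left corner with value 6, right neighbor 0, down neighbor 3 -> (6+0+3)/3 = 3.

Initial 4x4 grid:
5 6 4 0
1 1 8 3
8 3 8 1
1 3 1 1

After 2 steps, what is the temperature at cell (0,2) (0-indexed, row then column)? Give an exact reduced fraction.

Step 1: cell (0,2) = 9/2
Step 2: cell (0,2) = 469/120
Full grid after step 2:
  47/12 163/40 469/120 59/18
  37/10 419/100 203/50 803/240
  39/10 357/100 201/50 229/80
  37/12 277/80 209/80 5/2

Answer: 469/120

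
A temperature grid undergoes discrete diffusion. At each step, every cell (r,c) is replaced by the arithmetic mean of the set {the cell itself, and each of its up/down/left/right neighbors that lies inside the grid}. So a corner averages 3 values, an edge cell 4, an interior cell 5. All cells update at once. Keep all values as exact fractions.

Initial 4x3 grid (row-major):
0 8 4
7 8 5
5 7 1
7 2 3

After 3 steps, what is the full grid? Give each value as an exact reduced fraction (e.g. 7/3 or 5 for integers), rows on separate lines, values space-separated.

After step 1:
  5 5 17/3
  5 7 9/2
  13/2 23/5 4
  14/3 19/4 2
After step 2:
  5 17/3 91/18
  47/8 261/50 127/24
  623/120 537/100 151/40
  191/36 961/240 43/12
After step 3:
  397/72 1178/225 1153/216
  3193/600 8227/1500 1088/225
  1223/225 28273/6000 901/200
  10441/2160 65747/14400 303/80

Answer: 397/72 1178/225 1153/216
3193/600 8227/1500 1088/225
1223/225 28273/6000 901/200
10441/2160 65747/14400 303/80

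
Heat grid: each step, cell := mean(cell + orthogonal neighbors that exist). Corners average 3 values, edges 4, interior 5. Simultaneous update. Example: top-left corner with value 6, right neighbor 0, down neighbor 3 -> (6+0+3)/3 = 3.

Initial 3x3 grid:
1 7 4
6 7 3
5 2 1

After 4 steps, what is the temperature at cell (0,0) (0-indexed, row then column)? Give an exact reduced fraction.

Step 1: cell (0,0) = 14/3
Step 2: cell (0,0) = 85/18
Step 3: cell (0,0) = 1021/216
Step 4: cell (0,0) = 59699/12960
Full grid after step 4:
  59699/12960 774661/172800 55559/12960
  256187/57600 76483/18000 699161/172800
  54739/12960 693061/172800 16493/4320

Answer: 59699/12960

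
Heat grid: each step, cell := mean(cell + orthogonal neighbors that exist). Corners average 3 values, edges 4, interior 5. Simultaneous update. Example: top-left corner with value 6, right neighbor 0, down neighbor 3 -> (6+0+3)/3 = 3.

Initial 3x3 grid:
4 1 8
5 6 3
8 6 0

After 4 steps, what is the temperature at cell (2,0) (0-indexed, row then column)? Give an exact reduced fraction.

Answer: 642709/129600

Derivation:
Step 1: cell (2,0) = 19/3
Step 2: cell (2,0) = 205/36
Step 3: cell (2,0) = 10967/2160
Step 4: cell (2,0) = 642709/129600
Full grid after step 4:
  301967/64800 3784553/864000 5123/1200
  4116553/864000 1653911/360000 1224101/288000
  642709/129600 125029/27000 21217/4800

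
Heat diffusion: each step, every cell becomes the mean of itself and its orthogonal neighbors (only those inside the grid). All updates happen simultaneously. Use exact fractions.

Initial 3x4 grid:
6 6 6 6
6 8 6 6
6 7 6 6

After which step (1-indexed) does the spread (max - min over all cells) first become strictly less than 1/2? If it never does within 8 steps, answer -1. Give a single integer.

Step 1: max=27/4, min=6, spread=3/4
Step 2: max=131/20, min=6, spread=11/20
Step 3: max=583/90, min=733/120, spread=133/360
  -> spread < 1/2 first at step 3
Step 4: max=83707/12960, min=4417/720, spread=4201/12960
Step 5: max=998557/155520, min=14833/2400, spread=186893/777600
Step 6: max=298841899/46656000, min=8035879/1296000, spread=1910051/9331200
Step 7: max=17871426641/2799360000, min=483917461/77760000, spread=90079609/559872000
Step 8: max=1070043942979/167961600000, min=9700348813/1555200000, spread=896250847/6718464000

Answer: 3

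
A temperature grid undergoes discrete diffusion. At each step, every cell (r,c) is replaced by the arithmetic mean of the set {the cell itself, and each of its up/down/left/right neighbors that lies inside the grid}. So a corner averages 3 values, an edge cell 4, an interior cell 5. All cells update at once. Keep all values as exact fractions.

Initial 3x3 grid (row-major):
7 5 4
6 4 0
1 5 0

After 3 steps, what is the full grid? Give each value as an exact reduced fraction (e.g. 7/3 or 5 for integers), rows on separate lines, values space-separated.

Answer: 343/72 83/20 7/2
2047/480 553/150 1049/360
34/9 4451/1440 559/216

Derivation:
After step 1:
  6 5 3
  9/2 4 2
  4 5/2 5/3
After step 2:
  31/6 9/2 10/3
  37/8 18/5 8/3
  11/3 73/24 37/18
After step 3:
  343/72 83/20 7/2
  2047/480 553/150 1049/360
  34/9 4451/1440 559/216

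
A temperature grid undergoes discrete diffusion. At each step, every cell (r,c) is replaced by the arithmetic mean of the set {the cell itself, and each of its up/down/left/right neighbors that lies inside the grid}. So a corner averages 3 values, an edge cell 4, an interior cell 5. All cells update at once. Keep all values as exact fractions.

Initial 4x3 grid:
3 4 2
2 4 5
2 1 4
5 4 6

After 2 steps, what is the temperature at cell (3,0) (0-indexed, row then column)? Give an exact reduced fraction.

Step 1: cell (3,0) = 11/3
Step 2: cell (3,0) = 61/18
Full grid after step 2:
  3 787/240 32/9
  229/80 319/100 877/240
  143/48 167/50 185/48
  61/18 23/6 38/9

Answer: 61/18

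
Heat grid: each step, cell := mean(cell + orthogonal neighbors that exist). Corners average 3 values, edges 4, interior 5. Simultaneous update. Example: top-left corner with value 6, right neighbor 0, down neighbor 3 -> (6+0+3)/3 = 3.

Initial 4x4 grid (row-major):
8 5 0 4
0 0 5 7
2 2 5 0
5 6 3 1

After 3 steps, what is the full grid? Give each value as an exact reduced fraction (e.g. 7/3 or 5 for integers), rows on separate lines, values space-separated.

After step 1:
  13/3 13/4 7/2 11/3
  5/2 12/5 17/5 4
  9/4 3 3 13/4
  13/3 4 15/4 4/3
After step 2:
  121/36 809/240 829/240 67/18
  689/240 291/100 163/50 859/240
  145/48 293/100 82/25 139/48
  127/36 181/48 145/48 25/9
After step 3:
  3457/1080 23573/7200 24853/7200 484/135
  21893/7200 1841/600 989/300 24223/7200
  22229/7200 9547/3000 1154/375 22559/7200
  743/216 23849/7200 23129/7200 313/108

Answer: 3457/1080 23573/7200 24853/7200 484/135
21893/7200 1841/600 989/300 24223/7200
22229/7200 9547/3000 1154/375 22559/7200
743/216 23849/7200 23129/7200 313/108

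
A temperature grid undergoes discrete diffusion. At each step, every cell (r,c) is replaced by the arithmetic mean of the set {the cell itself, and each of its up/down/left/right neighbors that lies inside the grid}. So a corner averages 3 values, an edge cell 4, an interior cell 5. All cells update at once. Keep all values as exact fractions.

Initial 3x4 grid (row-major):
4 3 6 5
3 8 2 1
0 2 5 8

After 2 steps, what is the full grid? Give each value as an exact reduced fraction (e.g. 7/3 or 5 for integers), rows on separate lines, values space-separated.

Answer: 37/9 971/240 353/80 4
247/80 83/20 81/20 64/15
55/18 199/60 64/15 155/36

Derivation:
After step 1:
  10/3 21/4 4 4
  15/4 18/5 22/5 4
  5/3 15/4 17/4 14/3
After step 2:
  37/9 971/240 353/80 4
  247/80 83/20 81/20 64/15
  55/18 199/60 64/15 155/36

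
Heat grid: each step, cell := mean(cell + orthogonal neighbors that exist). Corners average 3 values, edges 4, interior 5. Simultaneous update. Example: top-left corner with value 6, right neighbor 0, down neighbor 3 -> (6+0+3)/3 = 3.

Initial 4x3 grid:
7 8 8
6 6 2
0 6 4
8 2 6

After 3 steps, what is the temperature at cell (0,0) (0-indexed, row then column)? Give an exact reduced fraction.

Answer: 1103/180

Derivation:
Step 1: cell (0,0) = 7
Step 2: cell (0,0) = 19/3
Step 3: cell (0,0) = 1103/180
Full grid after step 3:
  1103/180 28943/4800 4277/720
  12799/2400 5481/1000 3131/600
  34577/7200 27161/6000 5717/1200
  9281/2160 32807/7200 87/20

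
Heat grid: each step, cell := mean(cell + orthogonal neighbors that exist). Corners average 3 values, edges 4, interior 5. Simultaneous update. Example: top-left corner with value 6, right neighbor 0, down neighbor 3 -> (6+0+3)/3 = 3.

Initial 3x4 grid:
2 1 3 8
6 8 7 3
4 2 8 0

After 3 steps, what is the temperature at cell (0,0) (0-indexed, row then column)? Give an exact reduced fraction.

Answer: 2891/720

Derivation:
Step 1: cell (0,0) = 3
Step 2: cell (0,0) = 23/6
Step 3: cell (0,0) = 2891/720
Full grid after step 3:
  2891/720 3489/800 32671/7200 10063/2160
  667/150 2259/500 14329/3000 32861/7200
  3281/720 3839/800 33121/7200 9793/2160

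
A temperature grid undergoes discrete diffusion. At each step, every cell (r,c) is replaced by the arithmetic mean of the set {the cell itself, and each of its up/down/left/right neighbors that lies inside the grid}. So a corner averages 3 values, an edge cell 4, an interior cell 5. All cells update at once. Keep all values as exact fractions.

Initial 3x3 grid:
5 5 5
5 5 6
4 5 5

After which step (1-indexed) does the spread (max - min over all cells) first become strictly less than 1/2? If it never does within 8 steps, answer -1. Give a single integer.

Step 1: max=16/3, min=14/3, spread=2/3
Step 2: max=1267/240, min=85/18, spread=401/720
Step 3: max=11237/2160, min=5261/1080, spread=143/432
  -> spread < 1/2 first at step 3
Step 4: max=665479/129600, min=317677/64800, spread=1205/5184
Step 5: max=39770813/7776000, min=19250969/3888000, spread=10151/62208
Step 6: max=2372662111/466560000, min=1159606993/233280000, spread=85517/746496
Step 7: max=141961756517/27993600000, min=69855204821/13996800000, spread=720431/8957952
Step 8: max=8495677489399/1679616000000, min=4200422955637/839808000000, spread=6069221/107495424

Answer: 3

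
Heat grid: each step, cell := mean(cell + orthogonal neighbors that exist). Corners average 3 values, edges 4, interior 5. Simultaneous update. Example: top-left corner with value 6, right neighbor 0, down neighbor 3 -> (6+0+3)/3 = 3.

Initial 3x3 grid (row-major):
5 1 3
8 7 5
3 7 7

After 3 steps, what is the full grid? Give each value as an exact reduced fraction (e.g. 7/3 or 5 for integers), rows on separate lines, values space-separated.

After step 1:
  14/3 4 3
  23/4 28/5 11/2
  6 6 19/3
After step 2:
  173/36 259/60 25/6
  1321/240 537/100 613/120
  71/12 359/60 107/18
After step 3:
  10531/2160 16793/3600 1631/360
  77747/14400 10513/2000 37061/7200
  4177/720 20893/3600 6133/1080

Answer: 10531/2160 16793/3600 1631/360
77747/14400 10513/2000 37061/7200
4177/720 20893/3600 6133/1080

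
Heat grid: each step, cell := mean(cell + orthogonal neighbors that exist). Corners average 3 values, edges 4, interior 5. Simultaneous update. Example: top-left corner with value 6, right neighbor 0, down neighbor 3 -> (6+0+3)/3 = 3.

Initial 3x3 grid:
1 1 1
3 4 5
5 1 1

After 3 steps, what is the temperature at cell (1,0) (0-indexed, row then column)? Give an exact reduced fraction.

Answer: 38021/14400

Derivation:
Step 1: cell (1,0) = 13/4
Step 2: cell (1,0) = 643/240
Step 3: cell (1,0) = 38021/14400
Full grid after step 3:
  1267/540 3719/1600 2509/1080
  38021/14400 7651/3000 36371/14400
  14/5 39571/14400 2839/1080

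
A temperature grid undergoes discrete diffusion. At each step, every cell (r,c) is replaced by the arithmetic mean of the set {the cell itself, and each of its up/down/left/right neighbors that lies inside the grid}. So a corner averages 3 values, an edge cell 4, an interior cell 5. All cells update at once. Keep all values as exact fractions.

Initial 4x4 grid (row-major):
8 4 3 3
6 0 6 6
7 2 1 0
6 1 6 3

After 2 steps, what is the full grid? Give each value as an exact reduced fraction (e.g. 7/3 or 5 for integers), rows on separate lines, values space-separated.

Answer: 5 347/80 299/80 47/12
201/40 18/5 351/100 269/80
521/120 89/25 273/100 49/16
41/9 401/120 25/8 11/4

Derivation:
After step 1:
  6 15/4 4 4
  21/4 18/5 16/5 15/4
  21/4 11/5 3 5/2
  14/3 15/4 11/4 3
After step 2:
  5 347/80 299/80 47/12
  201/40 18/5 351/100 269/80
  521/120 89/25 273/100 49/16
  41/9 401/120 25/8 11/4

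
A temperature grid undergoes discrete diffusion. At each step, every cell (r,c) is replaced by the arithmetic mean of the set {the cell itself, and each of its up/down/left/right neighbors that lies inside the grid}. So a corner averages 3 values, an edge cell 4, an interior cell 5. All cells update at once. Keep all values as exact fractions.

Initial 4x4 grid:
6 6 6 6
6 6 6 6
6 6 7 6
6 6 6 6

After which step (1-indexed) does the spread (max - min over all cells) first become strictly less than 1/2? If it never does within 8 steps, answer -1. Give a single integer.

Answer: 1

Derivation:
Step 1: max=25/4, min=6, spread=1/4
  -> spread < 1/2 first at step 1
Step 2: max=311/50, min=6, spread=11/50
Step 3: max=14767/2400, min=6, spread=367/2400
Step 4: max=66371/10800, min=3613/600, spread=1337/10800
Step 5: max=1985669/324000, min=108469/18000, spread=33227/324000
Step 6: max=59534327/9720000, min=652049/108000, spread=849917/9720000
Step 7: max=1783314347/291600000, min=9788533/1620000, spread=21378407/291600000
Step 8: max=53454462371/8748000000, min=2939688343/486000000, spread=540072197/8748000000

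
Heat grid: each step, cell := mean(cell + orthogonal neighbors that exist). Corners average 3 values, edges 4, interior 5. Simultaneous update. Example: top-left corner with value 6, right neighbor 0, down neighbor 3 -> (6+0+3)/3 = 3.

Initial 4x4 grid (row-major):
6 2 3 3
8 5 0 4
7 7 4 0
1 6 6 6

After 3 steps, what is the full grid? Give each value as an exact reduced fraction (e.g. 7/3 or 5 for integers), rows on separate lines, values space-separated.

After step 1:
  16/3 4 2 10/3
  13/2 22/5 16/5 7/4
  23/4 29/5 17/5 7/2
  14/3 5 11/2 4
After step 2:
  95/18 59/15 47/15 85/36
  1319/240 239/50 59/20 707/240
  1363/240 487/100 107/25 253/80
  185/36 629/120 179/40 13/3
After step 3:
  10589/2160 3853/900 557/180 6077/2160
  38219/7200 5287/1200 21707/6000 4111/1440
  38131/7200 29821/6000 1579/400 8833/2400
  11563/2160 17753/3600 1833/400 2873/720

Answer: 10589/2160 3853/900 557/180 6077/2160
38219/7200 5287/1200 21707/6000 4111/1440
38131/7200 29821/6000 1579/400 8833/2400
11563/2160 17753/3600 1833/400 2873/720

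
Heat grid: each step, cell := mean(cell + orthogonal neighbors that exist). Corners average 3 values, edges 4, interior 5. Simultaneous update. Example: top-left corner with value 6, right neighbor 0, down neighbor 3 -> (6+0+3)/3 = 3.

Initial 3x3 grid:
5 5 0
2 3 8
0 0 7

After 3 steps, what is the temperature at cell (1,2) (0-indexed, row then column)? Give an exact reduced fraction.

Answer: 28181/7200

Derivation:
Step 1: cell (1,2) = 9/2
Step 2: cell (1,2) = 523/120
Step 3: cell (1,2) = 28181/7200
Full grid after step 3:
  779/240 51637/14400 8771/2160
  19981/7200 6823/2000 28181/7200
  677/270 21781/7200 113/30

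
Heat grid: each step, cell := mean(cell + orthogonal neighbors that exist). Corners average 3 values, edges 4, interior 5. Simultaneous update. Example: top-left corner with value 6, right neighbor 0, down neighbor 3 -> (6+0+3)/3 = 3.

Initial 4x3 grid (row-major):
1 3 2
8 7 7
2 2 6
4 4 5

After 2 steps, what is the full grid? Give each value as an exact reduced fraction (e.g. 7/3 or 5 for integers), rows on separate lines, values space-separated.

Answer: 47/12 333/80 17/4
179/40 457/100 199/40
481/120 447/100 197/40
133/36 977/240 55/12

Derivation:
After step 1:
  4 13/4 4
  9/2 27/5 11/2
  4 21/5 5
  10/3 15/4 5
After step 2:
  47/12 333/80 17/4
  179/40 457/100 199/40
  481/120 447/100 197/40
  133/36 977/240 55/12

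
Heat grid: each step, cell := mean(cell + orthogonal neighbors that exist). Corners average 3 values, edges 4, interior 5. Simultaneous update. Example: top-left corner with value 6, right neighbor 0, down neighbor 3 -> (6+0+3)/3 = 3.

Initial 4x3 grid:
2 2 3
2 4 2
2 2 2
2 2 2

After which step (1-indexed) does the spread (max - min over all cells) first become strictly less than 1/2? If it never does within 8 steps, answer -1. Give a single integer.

Answer: 3

Derivation:
Step 1: max=11/4, min=2, spread=3/4
Step 2: max=47/18, min=2, spread=11/18
Step 3: max=35851/14400, min=413/200, spread=1223/2880
  -> spread < 1/2 first at step 3
Step 4: max=319591/129600, min=7591/3600, spread=9263/25920
Step 5: max=125011411/51840000, min=1546013/720000, spread=547939/2073600
Step 6: max=1118327101/466560000, min=1758301/810000, spread=4221829/18662400
Step 7: max=66380420159/27993600000, min=1895569751/864000000, spread=24819801133/139968000000
Step 8: max=3959829373981/1679616000000, min=51515886623/23328000000, spread=2005484297/13436928000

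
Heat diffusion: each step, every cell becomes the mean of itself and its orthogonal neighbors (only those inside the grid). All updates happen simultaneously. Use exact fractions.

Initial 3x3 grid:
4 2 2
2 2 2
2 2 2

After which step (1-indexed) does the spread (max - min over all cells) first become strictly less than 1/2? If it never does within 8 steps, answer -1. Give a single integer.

Answer: 3

Derivation:
Step 1: max=8/3, min=2, spread=2/3
Step 2: max=23/9, min=2, spread=5/9
Step 3: max=257/108, min=2, spread=41/108
  -> spread < 1/2 first at step 3
Step 4: max=15091/6480, min=371/180, spread=347/1296
Step 5: max=884537/388800, min=3757/1800, spread=2921/15552
Step 6: max=52484539/23328000, min=457483/216000, spread=24611/186624
Step 7: max=3118082033/1399680000, min=10376741/4860000, spread=207329/2239488
Step 8: max=185991552451/83980800000, min=557201599/259200000, spread=1746635/26873856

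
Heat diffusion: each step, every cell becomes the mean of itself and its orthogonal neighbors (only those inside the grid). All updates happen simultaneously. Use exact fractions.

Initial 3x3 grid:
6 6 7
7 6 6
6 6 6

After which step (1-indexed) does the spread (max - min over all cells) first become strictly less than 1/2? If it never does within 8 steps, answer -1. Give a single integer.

Answer: 1

Derivation:
Step 1: max=19/3, min=6, spread=1/3
  -> spread < 1/2 first at step 1
Step 2: max=1507/240, min=73/12, spread=47/240
Step 3: max=6781/1080, min=491/80, spread=61/432
Step 4: max=405437/64800, min=266033/43200, spread=511/5184
Step 5: max=24287089/3888000, min=16011851/2592000, spread=4309/62208
Step 6: max=1454663633/233280000, min=320738099/51840000, spread=36295/746496
Step 7: max=87189843901/13996800000, min=57808049059/9331200000, spread=305773/8957952
Step 8: max=5226945511397/839808000000, min=3471213929473/559872000000, spread=2575951/107495424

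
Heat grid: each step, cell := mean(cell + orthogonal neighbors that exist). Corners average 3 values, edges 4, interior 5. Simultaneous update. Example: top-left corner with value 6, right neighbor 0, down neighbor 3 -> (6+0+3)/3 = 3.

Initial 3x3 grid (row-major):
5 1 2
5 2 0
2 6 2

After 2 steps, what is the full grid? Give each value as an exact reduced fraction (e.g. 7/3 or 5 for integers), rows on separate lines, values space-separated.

After step 1:
  11/3 5/2 1
  7/2 14/5 3/2
  13/3 3 8/3
After step 2:
  29/9 299/120 5/3
  143/40 133/50 239/120
  65/18 16/5 43/18

Answer: 29/9 299/120 5/3
143/40 133/50 239/120
65/18 16/5 43/18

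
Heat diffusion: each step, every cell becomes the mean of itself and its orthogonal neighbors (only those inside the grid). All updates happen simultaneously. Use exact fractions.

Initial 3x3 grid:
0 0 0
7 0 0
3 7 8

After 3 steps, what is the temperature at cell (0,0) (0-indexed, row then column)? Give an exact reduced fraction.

Step 1: cell (0,0) = 7/3
Step 2: cell (0,0) = 29/18
Step 3: cell (0,0) = 2239/1080
Full grid after step 3:
  2239/1080 5329/3600 22/15
  6911/2400 1391/500 931/400
  2167/540 26833/7200 431/120

Answer: 2239/1080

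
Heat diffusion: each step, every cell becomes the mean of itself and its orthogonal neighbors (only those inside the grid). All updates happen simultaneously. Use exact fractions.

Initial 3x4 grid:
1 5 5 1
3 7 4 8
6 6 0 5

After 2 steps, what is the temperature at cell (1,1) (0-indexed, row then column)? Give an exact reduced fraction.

Answer: 233/50

Derivation:
Step 1: cell (1,1) = 5
Step 2: cell (1,1) = 233/50
Full grid after step 2:
  47/12 65/16 1063/240 155/36
  69/16 233/50 109/25 183/40
  14/3 37/8 529/120 151/36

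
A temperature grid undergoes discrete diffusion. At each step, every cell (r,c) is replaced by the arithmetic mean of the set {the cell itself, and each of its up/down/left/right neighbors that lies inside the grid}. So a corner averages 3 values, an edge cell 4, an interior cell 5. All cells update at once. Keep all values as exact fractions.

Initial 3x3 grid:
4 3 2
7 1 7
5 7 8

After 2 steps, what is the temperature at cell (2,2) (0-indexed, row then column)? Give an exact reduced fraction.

Step 1: cell (2,2) = 22/3
Step 2: cell (2,2) = 205/36
Full grid after step 2:
  137/36 97/24 11/3
  81/16 43/10 125/24
  95/18 287/48 205/36

Answer: 205/36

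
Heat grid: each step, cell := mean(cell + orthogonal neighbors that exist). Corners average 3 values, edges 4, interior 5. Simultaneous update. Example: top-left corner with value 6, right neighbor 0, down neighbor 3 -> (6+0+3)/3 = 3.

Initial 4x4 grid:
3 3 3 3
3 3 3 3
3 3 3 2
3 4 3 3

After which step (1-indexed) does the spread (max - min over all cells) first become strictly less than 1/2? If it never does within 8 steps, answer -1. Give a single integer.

Step 1: max=10/3, min=8/3, spread=2/3
Step 2: max=391/120, min=329/120, spread=31/60
Step 3: max=3451/1080, min=3433/1200, spread=3613/10800
  -> spread < 1/2 first at step 3
Step 4: max=20333/6480, min=311849/108000, spread=81103/324000
Step 5: max=3031891/972000, min=3147103/1080000, spread=1994983/9720000
Step 6: max=18031013/5832000, min=28506413/9720000, spread=2317913/14580000
Step 7: max=2691559531/874800000, min=2859196723/972000000, spread=1182824803/8748000000
Step 8: max=16070009693/5248800000, min=25799000933/8748000000, spread=1476522833/13122000000

Answer: 3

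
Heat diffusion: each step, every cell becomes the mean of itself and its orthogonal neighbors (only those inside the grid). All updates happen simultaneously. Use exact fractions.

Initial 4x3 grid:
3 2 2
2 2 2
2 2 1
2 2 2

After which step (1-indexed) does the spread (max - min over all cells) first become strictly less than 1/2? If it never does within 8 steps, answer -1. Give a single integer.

Answer: 3

Derivation:
Step 1: max=7/3, min=5/3, spread=2/3
Step 2: max=41/18, min=209/120, spread=193/360
Step 3: max=473/216, min=1949/1080, spread=52/135
  -> spread < 1/2 first at step 3
Step 4: max=276901/129600, min=59759/32400, spread=7573/25920
Step 5: max=16332569/7776000, min=907129/486000, spread=363701/1555200
Step 6: max=966811711/466560000, min=110210167/58320000, spread=681043/3732480
Step 7: max=57455242949/27993600000, min=1667903957/874800000, spread=163292653/1119744000
Step 8: max=3420960434191/1679616000000, min=201661789301/104976000000, spread=1554974443/13436928000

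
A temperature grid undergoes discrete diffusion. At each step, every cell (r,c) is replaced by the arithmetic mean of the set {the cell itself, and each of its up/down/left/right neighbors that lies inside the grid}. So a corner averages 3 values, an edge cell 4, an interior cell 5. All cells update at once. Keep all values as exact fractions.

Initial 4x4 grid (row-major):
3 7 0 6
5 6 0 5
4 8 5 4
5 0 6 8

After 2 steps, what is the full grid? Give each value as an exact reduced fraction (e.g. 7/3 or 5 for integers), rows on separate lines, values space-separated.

After step 1:
  5 4 13/4 11/3
  9/2 26/5 16/5 15/4
  11/2 23/5 23/5 11/2
  3 19/4 19/4 6
After step 2:
  9/2 349/80 847/240 32/9
  101/20 43/10 4 967/240
  22/5 493/100 453/100 397/80
  53/12 171/40 201/40 65/12

Answer: 9/2 349/80 847/240 32/9
101/20 43/10 4 967/240
22/5 493/100 453/100 397/80
53/12 171/40 201/40 65/12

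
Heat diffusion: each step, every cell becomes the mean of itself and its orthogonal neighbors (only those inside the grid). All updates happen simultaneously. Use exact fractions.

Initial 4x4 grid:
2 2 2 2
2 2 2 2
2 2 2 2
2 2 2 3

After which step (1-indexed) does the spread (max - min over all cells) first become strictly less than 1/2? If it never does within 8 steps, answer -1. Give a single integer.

Step 1: max=7/3, min=2, spread=1/3
  -> spread < 1/2 first at step 1
Step 2: max=41/18, min=2, spread=5/18
Step 3: max=473/216, min=2, spread=41/216
Step 4: max=14003/6480, min=2, spread=1043/6480
Step 5: max=414353/194400, min=2, spread=25553/194400
Step 6: max=12335459/5832000, min=36079/18000, spread=645863/5832000
Step 7: max=367561691/174960000, min=240971/120000, spread=16225973/174960000
Step 8: max=10975077983/5248800000, min=108701/54000, spread=409340783/5248800000

Answer: 1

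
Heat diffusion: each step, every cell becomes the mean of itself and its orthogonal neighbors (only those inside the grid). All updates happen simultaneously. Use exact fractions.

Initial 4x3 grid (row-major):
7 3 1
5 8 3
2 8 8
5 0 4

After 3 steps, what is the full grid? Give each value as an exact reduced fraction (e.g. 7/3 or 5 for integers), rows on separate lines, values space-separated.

After step 1:
  5 19/4 7/3
  11/2 27/5 5
  5 26/5 23/4
  7/3 17/4 4
After step 2:
  61/12 1049/240 145/36
  209/40 517/100 1109/240
  541/120 128/25 399/80
  139/36 947/240 14/3
After step 3:
  3523/720 67147/14400 4687/1080
  1499/300 1838/375 33851/7200
  16843/3600 14239/3000 3879/800
  8867/2160 63337/14400 68/15

Answer: 3523/720 67147/14400 4687/1080
1499/300 1838/375 33851/7200
16843/3600 14239/3000 3879/800
8867/2160 63337/14400 68/15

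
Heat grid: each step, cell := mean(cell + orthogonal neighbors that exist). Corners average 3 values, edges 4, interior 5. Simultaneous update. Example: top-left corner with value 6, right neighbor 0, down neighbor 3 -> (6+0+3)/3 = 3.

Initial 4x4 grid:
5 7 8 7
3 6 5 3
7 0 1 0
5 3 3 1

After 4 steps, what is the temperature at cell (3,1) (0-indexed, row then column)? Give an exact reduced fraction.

Step 1: cell (3,1) = 11/4
Step 2: cell (3,1) = 263/80
Step 3: cell (3,1) = 7363/2400
Step 4: cell (3,1) = 231913/72000
Full grid after step 4:
  111989/21600 369539/72000 121369/24000 34459/7200
  83321/18000 272591/60000 249683/60000 35659/9000
  73187/18000 215557/60000 561947/180000 9347/3375
  78263/21600 231913/72000 543443/216000 144953/64800

Answer: 231913/72000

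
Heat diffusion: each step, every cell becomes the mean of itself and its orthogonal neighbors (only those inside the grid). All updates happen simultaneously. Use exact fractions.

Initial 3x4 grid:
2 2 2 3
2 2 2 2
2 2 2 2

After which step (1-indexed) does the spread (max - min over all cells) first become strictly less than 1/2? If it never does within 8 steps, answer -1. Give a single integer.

Answer: 1

Derivation:
Step 1: max=7/3, min=2, spread=1/3
  -> spread < 1/2 first at step 1
Step 2: max=41/18, min=2, spread=5/18
Step 3: max=473/216, min=2, spread=41/216
Step 4: max=56057/25920, min=2, spread=4217/25920
Step 5: max=3319549/1555200, min=14479/7200, spread=38417/311040
Step 6: max=197824211/93312000, min=290597/144000, spread=1903471/18662400
Step 7: max=11798429089/5598720000, min=8755759/4320000, spread=18038617/223948800
Step 8: max=705114582851/335923200000, min=790526759/388800000, spread=883978523/13436928000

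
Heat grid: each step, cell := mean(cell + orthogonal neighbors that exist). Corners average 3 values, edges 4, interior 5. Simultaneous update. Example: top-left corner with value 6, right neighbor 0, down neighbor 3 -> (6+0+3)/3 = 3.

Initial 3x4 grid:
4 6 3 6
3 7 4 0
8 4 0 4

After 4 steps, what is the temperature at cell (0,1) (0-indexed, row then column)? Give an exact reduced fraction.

Step 1: cell (0,1) = 5
Step 2: cell (0,1) = 1133/240
Step 3: cell (0,1) = 32621/7200
Step 4: cell (0,1) = 966167/216000
Full grid after step 4:
  154063/32400 966167/216000 280189/72000 38381/10800
  2051869/432000 781301/180000 673451/180000 1398319/432000
  5569/1200 101713/24000 756317/216000 101293/32400

Answer: 966167/216000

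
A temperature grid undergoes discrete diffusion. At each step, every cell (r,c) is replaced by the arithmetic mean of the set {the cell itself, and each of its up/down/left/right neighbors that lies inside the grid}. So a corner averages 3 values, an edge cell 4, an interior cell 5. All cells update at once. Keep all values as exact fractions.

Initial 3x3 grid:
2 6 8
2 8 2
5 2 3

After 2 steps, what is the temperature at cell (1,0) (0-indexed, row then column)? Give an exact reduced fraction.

Step 1: cell (1,0) = 17/4
Step 2: cell (1,0) = 175/48
Full grid after step 2:
  163/36 14/3 199/36
  175/48 24/5 203/48
  47/12 83/24 145/36

Answer: 175/48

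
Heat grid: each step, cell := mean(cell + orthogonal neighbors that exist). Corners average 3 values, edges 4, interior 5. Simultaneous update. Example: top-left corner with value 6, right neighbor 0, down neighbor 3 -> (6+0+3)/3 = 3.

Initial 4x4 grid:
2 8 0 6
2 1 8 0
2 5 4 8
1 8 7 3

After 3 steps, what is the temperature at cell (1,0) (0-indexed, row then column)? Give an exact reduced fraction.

Answer: 2451/800

Derivation:
Step 1: cell (1,0) = 7/4
Step 2: cell (1,0) = 261/80
Step 3: cell (1,0) = 2451/800
Full grid after step 3:
  1243/360 8093/2400 10061/2400 1321/360
  2451/800 4051/1000 3853/1000 10901/2400
  26347/7200 5941/1500 126/25 2209/480
  205/54 33817/7200 797/160 977/180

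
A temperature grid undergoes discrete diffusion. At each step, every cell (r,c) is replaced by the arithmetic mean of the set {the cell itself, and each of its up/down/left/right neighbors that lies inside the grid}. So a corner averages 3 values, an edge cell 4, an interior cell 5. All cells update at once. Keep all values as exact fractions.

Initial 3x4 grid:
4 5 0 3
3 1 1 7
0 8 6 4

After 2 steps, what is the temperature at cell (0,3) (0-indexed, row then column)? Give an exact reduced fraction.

Step 1: cell (0,3) = 10/3
Step 2: cell (0,3) = 28/9
Full grid after step 2:
  17/6 247/80 133/48 28/9
  199/60 297/100 347/100 63/16
  113/36 473/120 103/24 85/18

Answer: 28/9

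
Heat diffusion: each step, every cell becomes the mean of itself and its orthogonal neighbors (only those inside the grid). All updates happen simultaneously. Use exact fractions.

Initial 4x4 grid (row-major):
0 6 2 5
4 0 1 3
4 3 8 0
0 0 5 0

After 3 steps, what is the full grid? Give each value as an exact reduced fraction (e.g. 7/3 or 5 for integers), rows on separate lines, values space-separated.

Answer: 5813/2160 9703/3600 2123/720 3139/1080
17921/7200 16667/6000 8521/3000 203/72
17657/7200 781/300 16651/6000 4903/1800
241/108 17627/7200 19027/7200 5509/2160

Derivation:
After step 1:
  10/3 2 7/2 10/3
  2 14/5 14/5 9/4
  11/4 3 17/5 11/4
  4/3 2 13/4 5/3
After step 2:
  22/9 349/120 349/120 109/36
  653/240 63/25 59/20 167/60
  109/48 279/100 76/25 151/60
  73/36 115/48 619/240 23/9
After step 3:
  5813/2160 9703/3600 2123/720 3139/1080
  17921/7200 16667/6000 8521/3000 203/72
  17657/7200 781/300 16651/6000 4903/1800
  241/108 17627/7200 19027/7200 5509/2160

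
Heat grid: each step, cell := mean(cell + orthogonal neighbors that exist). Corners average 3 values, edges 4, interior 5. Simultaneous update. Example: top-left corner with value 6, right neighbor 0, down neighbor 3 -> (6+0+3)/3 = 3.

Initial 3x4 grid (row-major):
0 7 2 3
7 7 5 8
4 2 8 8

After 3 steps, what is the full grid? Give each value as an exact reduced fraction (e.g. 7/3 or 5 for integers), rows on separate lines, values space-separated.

Answer: 9931/2160 33721/7200 35381/7200 2245/432
11357/2400 10091/2000 33083/6000 20743/3600
5293/1080 19123/3600 1769/300 227/36

Derivation:
After step 1:
  14/3 4 17/4 13/3
  9/2 28/5 6 6
  13/3 21/4 23/4 8
After step 2:
  79/18 1111/240 223/48 175/36
  191/40 507/100 138/25 73/12
  169/36 157/30 25/4 79/12
After step 3:
  9931/2160 33721/7200 35381/7200 2245/432
  11357/2400 10091/2000 33083/6000 20743/3600
  5293/1080 19123/3600 1769/300 227/36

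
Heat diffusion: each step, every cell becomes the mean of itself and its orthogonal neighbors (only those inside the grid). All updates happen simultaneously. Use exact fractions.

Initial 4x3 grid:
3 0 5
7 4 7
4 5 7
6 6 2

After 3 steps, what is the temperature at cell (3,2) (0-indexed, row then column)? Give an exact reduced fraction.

Step 1: cell (3,2) = 5
Step 2: cell (3,2) = 5
Step 3: cell (3,2) = 3689/720
Full grid after step 3:
  2129/540 1823/450 773/180
  8027/1800 1709/375 953/200
  4471/900 30209/6000 1013/200
  11087/2160 73171/14400 3689/720

Answer: 3689/720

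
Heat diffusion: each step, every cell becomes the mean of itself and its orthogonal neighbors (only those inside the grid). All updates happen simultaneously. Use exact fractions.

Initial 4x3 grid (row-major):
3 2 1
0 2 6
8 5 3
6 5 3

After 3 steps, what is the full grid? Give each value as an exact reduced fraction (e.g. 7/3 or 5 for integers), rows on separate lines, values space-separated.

After step 1:
  5/3 2 3
  13/4 3 3
  19/4 23/5 17/4
  19/3 19/4 11/3
After step 2:
  83/36 29/12 8/3
  19/6 317/100 53/16
  71/15 427/100 931/240
  95/18 387/80 38/9
After step 3:
  71/27 9503/3600 403/144
  6019/1800 19603/6000 7817/2400
  15703/3600 2089/500 28231/7200
  10691/2160 7443/1600 2329/540

Answer: 71/27 9503/3600 403/144
6019/1800 19603/6000 7817/2400
15703/3600 2089/500 28231/7200
10691/2160 7443/1600 2329/540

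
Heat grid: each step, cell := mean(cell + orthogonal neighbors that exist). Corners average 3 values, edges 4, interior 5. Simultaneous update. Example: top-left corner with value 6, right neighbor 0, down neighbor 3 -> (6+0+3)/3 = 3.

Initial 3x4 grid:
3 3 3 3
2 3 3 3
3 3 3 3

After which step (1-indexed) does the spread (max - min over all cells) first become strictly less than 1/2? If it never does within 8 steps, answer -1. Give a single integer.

Step 1: max=3, min=8/3, spread=1/3
  -> spread < 1/2 first at step 1
Step 2: max=3, min=653/240, spread=67/240
Step 3: max=3, min=6043/2160, spread=437/2160
Step 4: max=2991/1000, min=2434469/864000, spread=29951/172800
Step 5: max=10046/3375, min=22112179/7776000, spread=206761/1555200
Step 6: max=16034329/5400000, min=8875004429/3110400000, spread=14430763/124416000
Step 7: max=1278347273/432000000, min=534764258311/186624000000, spread=139854109/1492992000
Step 8: max=114788771023/38880000000, min=32169848109749/11197440000000, spread=7114543559/89579520000

Answer: 1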